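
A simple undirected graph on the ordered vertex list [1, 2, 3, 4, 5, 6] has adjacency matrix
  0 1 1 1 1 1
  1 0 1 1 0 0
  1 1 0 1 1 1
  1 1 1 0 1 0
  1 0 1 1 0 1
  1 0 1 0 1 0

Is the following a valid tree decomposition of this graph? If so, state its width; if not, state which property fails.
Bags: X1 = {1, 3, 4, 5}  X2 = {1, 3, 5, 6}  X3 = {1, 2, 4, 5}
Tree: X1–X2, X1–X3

A tree decomposition must satisfy three properties: every vertex lies in some bag; for every edge, both endpoints lie together in some bag; and for every vertex, the bags containing it form a connected subtree. Here edge (3,2) lies in no bag, so the decomposition is invalid.

No — edge (3,2) lies in no bag.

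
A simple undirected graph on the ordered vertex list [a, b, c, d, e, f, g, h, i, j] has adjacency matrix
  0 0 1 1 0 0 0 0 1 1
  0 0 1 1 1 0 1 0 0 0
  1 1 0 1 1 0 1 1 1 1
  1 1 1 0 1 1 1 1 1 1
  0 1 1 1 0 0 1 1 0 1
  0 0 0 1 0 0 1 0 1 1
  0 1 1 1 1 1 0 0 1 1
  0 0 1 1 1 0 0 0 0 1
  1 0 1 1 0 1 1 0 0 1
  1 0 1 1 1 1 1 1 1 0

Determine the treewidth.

4

A width-4 tree decomposition is:
Bags: B1 = {c, d, e, g, j}  B2 = {c, d, g, i, j}  B3 = {c, d, e, h, j}  B4 = {b, c, d, e, g}  B5 = {a, c, d, i, j}  B6 = {d, f, g, i, j}
Tree: B1–B2, B1–B3, B1–B4, B2–B5, B2–B6
The largest bag has 5 vertices, giving width 4; this decomposition certifies tw(G) ≤ 4. Conversely, {c, d, e, g, j} is a clique of size 5, and the vertices of any clique must share a bag in every tree decomposition; so some bag has ≥ 5 vertices and tw(G) ≥ 4. Therefore the treewidth is 4.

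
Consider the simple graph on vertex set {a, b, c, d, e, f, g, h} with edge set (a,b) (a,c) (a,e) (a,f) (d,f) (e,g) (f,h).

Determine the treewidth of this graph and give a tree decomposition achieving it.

Treewidth 1.
Bags: B1 = {a, f}  B2 = {a, c}  B3 = {a, e}  B4 = {e, g}  B5 = {d, f}  B6 = {a, b}  B7 = {f, h}
Tree: B1–B2, B1–B3, B3–B4, B1–B5, B2–B6, B1–B7

Every bag has size at most 2, so the width is 2 − 1 = 1 and tw(G) ≤ 1. G has an edge, so its treewidth is at least 1. The upper and lower bounds meet at 1, so that is the treewidth.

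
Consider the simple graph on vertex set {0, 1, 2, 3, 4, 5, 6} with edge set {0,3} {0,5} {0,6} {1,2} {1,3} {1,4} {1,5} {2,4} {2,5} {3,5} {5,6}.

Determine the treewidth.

A width-2 tree decomposition is:
Bags: B1 = {1, 2, 5}  B2 = {1, 3, 5}  B3 = {0, 3, 5}  B4 = {0, 5, 6}  B5 = {1, 2, 4}
Tree: B1–B2, B2–B3, B3–B4, B1–B5
Every bag has size at most 3, so the width is 3 − 1 = 2 and tw(G) ≤ 2. For the lower bound, the 3 vertices {1, 2, 4} are pairwise adjacent, and any tree decomposition puts a clique entirely inside one bag — forcing width ≥ 2. Therefore the treewidth is 2.

2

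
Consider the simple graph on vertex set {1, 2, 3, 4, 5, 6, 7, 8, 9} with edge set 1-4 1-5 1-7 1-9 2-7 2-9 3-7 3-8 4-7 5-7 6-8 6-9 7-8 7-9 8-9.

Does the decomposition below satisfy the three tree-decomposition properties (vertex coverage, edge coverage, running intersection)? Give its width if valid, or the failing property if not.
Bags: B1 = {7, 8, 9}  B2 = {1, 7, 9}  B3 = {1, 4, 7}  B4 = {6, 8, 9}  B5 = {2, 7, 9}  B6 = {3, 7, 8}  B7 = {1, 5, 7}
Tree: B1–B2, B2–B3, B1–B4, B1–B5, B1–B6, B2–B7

Yes; width 2.

Checking the three conditions: (i) the bags cover all of {1, 2, 3, 4, 5, 6, 7, 8, 9}; (ii) for each edge, some bag contains both endpoints; (iii) the bags containing any fixed vertex form a subtree. All hold, so the decomposition is valid with width 3 − 1 = 2.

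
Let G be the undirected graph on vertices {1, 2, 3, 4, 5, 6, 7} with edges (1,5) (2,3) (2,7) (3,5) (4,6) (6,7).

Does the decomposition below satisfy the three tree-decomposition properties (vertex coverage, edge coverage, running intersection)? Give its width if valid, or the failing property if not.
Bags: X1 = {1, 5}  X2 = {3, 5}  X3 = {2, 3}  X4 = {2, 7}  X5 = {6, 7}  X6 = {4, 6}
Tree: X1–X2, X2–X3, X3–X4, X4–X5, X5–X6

Checking the three conditions: (i) the bags cover all of {1, 2, 3, 4, 5, 6, 7}; (ii) for each edge, some bag contains both endpoints; (iii) the bags containing any fixed vertex form a subtree. All hold, so the decomposition is valid with width 2 − 1 = 1.

Yes; width 1.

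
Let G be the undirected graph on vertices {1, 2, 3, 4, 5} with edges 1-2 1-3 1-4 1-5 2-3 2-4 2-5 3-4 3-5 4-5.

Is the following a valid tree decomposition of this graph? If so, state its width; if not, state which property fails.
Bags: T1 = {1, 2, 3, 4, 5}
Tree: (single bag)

Every vertex of G appears in some bag (union = {1, 2, 3, 4, 5}); every edge is covered by a bag; and for each vertex v the set of bags containing v is connected in the bag tree. The decomposition is therefore valid. The largest bag has 5 vertices, so the width is 4.

Yes; width 4.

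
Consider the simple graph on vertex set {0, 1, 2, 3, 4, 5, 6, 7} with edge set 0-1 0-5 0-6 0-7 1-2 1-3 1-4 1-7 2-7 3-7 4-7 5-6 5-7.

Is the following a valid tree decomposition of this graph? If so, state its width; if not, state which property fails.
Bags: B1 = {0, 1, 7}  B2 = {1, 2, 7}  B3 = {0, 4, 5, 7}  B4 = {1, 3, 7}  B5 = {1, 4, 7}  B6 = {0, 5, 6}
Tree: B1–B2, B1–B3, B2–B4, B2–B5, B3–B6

A tree decomposition must satisfy three properties: every vertex lies in some bag; for every edge, both endpoints lie together in some bag; and for every vertex, the bags containing it form a connected subtree. Here bags containing vertex 4 are not connected in the tree, so the decomposition is invalid.

No — bags containing vertex 4 are not connected in the tree.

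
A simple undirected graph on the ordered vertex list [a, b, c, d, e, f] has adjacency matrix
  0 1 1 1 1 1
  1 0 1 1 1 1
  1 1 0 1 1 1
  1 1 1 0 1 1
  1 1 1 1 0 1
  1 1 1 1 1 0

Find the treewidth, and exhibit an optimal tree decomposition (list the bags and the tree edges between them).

A single bag containing all 6 vertices is trivially a valid decomposition of width 5. For the lower bound, the 6 vertices {a, b, c, d, e, f} are pairwise adjacent, and any tree decomposition puts a clique entirely inside one bag — forcing width ≥ 5. Therefore the treewidth is 5.

Treewidth 5.
Bags: B1 = {a, b, c, d, e, f}
Tree: (single bag)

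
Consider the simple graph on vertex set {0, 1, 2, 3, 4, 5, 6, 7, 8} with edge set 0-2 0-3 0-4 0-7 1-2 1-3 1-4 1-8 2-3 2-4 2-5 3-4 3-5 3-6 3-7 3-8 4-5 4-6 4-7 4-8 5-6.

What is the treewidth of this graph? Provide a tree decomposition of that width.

Each bag holds 4 vertices, so the decomposition has width 3, which upper-bounds the treewidth. Conversely, {1, 3, 4, 8} is a clique of size 4, and the vertices of any clique must share a bag in every tree decomposition; so some bag has ≥ 4 vertices and tw(G) ≥ 3. Therefore the treewidth is 3.

Treewidth 3.
Bags: B1 = {0, 3, 4, 7}  B2 = {0, 2, 3, 4}  B3 = {2, 3, 4, 5}  B4 = {3, 4, 5, 6}  B5 = {1, 2, 3, 4}  B6 = {1, 3, 4, 8}
Tree: B1–B2, B2–B3, B3–B4, B3–B5, B5–B6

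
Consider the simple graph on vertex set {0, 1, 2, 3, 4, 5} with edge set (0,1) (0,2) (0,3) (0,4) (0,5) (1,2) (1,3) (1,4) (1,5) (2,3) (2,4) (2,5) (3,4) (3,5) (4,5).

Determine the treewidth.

5

A width-5 tree decomposition is:
Bags: B1 = {0, 1, 2, 3, 4, 5}
Tree: (single bag)
A single bag containing all 6 vertices is trivially a valid decomposition of width 5. On the other hand G contains the 6-clique {0, 1, 2, 3, 4, 5}. A clique must lie in a single bag of any decomposition, so no decomposition can have width below 5. The upper and lower bounds meet at 5, so that is the treewidth.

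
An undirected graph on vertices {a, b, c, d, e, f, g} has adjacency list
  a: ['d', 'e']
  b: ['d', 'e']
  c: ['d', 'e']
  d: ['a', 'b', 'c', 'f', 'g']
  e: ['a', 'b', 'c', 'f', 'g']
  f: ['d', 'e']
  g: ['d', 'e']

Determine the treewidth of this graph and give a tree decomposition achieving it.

The largest bag has 3 vertices, giving width 2; this decomposition certifies tw(G) ≤ 2. For the lower bound, G contains the cycle e–g–d–f–e, so G is not a forest; only forests have treewidth ≤ 1, hence tw(G) ≥ 2. Hence tw(G) = 2 exactly.

Treewidth 2.
One such decomposition:
Bags: B1 = {d, e, g}  B2 = {d, e, f}  B3 = {b, d, e}  B4 = {c, d, e}  B5 = {a, d, e}
Tree: B1–B2, B2–B3, B3–B4, B4–B5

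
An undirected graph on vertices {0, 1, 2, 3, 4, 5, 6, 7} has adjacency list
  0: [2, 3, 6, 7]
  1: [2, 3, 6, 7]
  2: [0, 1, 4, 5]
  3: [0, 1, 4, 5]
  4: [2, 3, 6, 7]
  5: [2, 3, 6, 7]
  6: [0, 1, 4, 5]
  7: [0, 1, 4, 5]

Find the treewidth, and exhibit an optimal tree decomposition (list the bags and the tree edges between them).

Every bag has size at most 5, so the width is 5 − 1 = 4 and tw(G) ≤ 4. For the lower bound: the 5 vertex sets {5,7}, {4,6}, {1,3}, {2}, {0} are disjoint, each induces a connected subgraph, and every pair is joined by at least one edge of G. Contracting each set to a single vertex therefore yields K_{5} as a minor, and since treewidth is minor-monotone, tw(G) ≥ tw(K_{5}) = 4. The upper and lower bounds meet at 4, so that is the treewidth.

Treewidth 4.
One such decomposition:
Bags: B1 = {2, 3, 5, 6, 7}  B2 = {2, 3, 4, 6, 7}  B3 = {1, 2, 3, 6, 7}  B4 = {0, 2, 3, 6, 7}
Tree: B1–B2, B2–B3, B3–B4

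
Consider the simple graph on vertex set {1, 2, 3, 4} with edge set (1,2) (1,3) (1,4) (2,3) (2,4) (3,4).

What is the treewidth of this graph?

3

A width-3 tree decomposition is:
Bags: B1 = {1, 2, 3, 4}
Tree: (single bag)
A single bag containing all 4 vertices is trivially a valid decomposition of width 3. On the other hand G contains the 4-clique {1, 2, 3, 4}. A clique must lie in a single bag of any decomposition, so no decomposition can have width below 3. Hence tw(G) = 3 exactly.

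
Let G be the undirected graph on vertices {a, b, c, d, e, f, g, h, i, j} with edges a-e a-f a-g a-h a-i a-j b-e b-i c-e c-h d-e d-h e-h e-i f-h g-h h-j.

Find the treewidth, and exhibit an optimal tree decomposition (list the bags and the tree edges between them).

The largest bag has 3 vertices, giving width 2; this decomposition certifies tw(G) ≤ 2. On the other hand G contains the 3-clique {d, e, h}. A clique must lie in a single bag of any decomposition, so no decomposition can have width below 2. Combining the bounds, tw(G) = 2.

Treewidth 2.
Bags: B1 = {a, e, h}  B2 = {a, h, j}  B3 = {d, e, h}  B4 = {a, g, h}  B5 = {a, e, i}  B6 = {b, e, i}  B7 = {c, e, h}  B8 = {a, f, h}
Tree: B1–B2, B1–B3, B2–B4, B1–B5, B5–B6, B1–B7, B4–B8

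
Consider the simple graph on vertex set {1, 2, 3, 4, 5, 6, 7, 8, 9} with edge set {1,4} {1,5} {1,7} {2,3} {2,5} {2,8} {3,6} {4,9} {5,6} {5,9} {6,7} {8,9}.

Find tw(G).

A width-3 tree decomposition is:
Bags: B1 = {2, 3, 6, 7}  B2 = {2, 5, 6, 7}  B3 = {1, 2, 5, 7}  B4 = {1, 2, 5, 8}  B5 = {1, 5, 8, 9}  B6 = {1, 4, 8, 9}
Tree: B1–B2, B2–B3, B3–B4, B4–B5, B5–B6
Each bag holds 4 vertices, so the decomposition has width 3, which upper-bounds the treewidth. For the lower bound: the 4 vertex sets {3,6,7}, {2}, {5}, {1,4,8,9} are disjoint, each induces a connected subgraph, and every pair is joined by at least one edge of G. Contracting each set to a single vertex therefore yields K_{4} as a minor, and since treewidth is minor-monotone, tw(G) ≥ tw(K_{4}) = 3. Combining the bounds, tw(G) = 3.

3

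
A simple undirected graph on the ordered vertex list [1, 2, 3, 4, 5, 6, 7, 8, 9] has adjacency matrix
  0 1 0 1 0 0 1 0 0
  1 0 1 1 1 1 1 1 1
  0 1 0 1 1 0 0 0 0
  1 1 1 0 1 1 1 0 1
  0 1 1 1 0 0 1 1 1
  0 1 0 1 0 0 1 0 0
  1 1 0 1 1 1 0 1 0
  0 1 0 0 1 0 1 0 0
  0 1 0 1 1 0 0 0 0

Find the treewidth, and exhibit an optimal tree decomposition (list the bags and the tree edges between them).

Every bag has size at most 4, so the width is 4 − 1 = 3 and tw(G) ≤ 3. On the other hand G contains the 4-clique {2, 5, 7, 8}. A clique must lie in a single bag of any decomposition, so no decomposition can have width below 3. Therefore the treewidth is 3.

Treewidth 3.
One optimal decomposition is:
Bags: B1 = {2, 3, 4, 5}  B2 = {2, 4, 5, 9}  B3 = {2, 4, 5, 7}  B4 = {1, 2, 4, 7}  B5 = {2, 4, 6, 7}  B6 = {2, 5, 7, 8}
Tree: B1–B2, B1–B3, B3–B4, B4–B5, B3–B6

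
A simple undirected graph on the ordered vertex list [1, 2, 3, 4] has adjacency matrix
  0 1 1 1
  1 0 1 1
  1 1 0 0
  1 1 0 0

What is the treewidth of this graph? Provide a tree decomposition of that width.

Treewidth 2.
Bags: B1 = {1, 2, 3}  B2 = {1, 2, 4}
Tree: B1–B2

Each bag holds 3 vertices, so the decomposition has width 2, which upper-bounds the treewidth. On the other hand G contains the 3-clique {1, 2, 3}. A clique must lie in a single bag of any decomposition, so no decomposition can have width below 2. Combining the bounds, tw(G) = 2.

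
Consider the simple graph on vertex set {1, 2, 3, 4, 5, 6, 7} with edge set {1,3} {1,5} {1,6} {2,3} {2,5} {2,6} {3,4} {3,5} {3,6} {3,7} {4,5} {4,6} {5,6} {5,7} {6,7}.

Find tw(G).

3

A width-3 tree decomposition is:
Bags: B1 = {3, 4, 5, 6}  B2 = {2, 3, 5, 6}  B3 = {3, 5, 6, 7}  B4 = {1, 3, 5, 6}
Tree: B1–B2, B2–B3, B3–B4
Every bag has size at most 4, so the width is 4 − 1 = 3 and tw(G) ≤ 3. On the other hand G contains the 4-clique {1, 3, 5, 6}. A clique must lie in a single bag of any decomposition, so no decomposition can have width below 3. Therefore the treewidth is 3.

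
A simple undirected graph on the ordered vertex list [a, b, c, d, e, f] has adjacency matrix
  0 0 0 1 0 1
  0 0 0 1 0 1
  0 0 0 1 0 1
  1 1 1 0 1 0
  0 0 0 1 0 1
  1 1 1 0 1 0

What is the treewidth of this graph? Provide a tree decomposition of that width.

Each bag holds 3 vertices, so the decomposition has width 2, which upper-bounds the treewidth. The edges e–d–c–f–e form a cycle, so G is not a tree and its treewidth is at least 2. The upper and lower bounds meet at 2, so that is the treewidth.

Treewidth 2.
One such decomposition:
Bags: B1 = {d, e, f}  B2 = {c, d, f}  B3 = {b, d, f}  B4 = {a, d, f}
Tree: B1–B2, B2–B3, B3–B4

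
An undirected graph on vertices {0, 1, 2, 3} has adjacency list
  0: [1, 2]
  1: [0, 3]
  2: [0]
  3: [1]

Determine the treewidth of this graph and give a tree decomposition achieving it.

Treewidth 1.
Bags: B1 = {0, 2}  B2 = {0, 1}  B3 = {1, 3}
Tree: B1–B2, B2–B3

Each bag holds 2 vertices, so the decomposition has width 1, which upper-bounds the treewidth. Any graph with an edge has treewidth ≥ 1, and G has the edge 2–0. The upper and lower bounds meet at 1, so that is the treewidth.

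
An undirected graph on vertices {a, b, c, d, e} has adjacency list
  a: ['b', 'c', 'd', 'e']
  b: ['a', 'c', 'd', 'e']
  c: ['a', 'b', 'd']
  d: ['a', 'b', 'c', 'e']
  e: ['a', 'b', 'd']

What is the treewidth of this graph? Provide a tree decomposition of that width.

Every bag has size at most 4, so the width is 4 − 1 = 3 and tw(G) ≤ 3. Conversely, {a, b, d, e} is a clique of size 4, and the vertices of any clique must share a bag in every tree decomposition; so some bag has ≥ 4 vertices and tw(G) ≥ 3. The upper and lower bounds meet at 3, so that is the treewidth.

Treewidth 3.
One optimal decomposition is:
Bags: B1 = {a, b, d, e}  B2 = {a, b, c, d}
Tree: B1–B2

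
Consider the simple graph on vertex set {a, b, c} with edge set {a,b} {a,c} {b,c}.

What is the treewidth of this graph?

2

A width-2 tree decomposition is:
Bags: B1 = {a, b, c}
Tree: (single bag)
With just one bag of size 3, the width is 3 − 1 = 2, so tw(G) ≤ 2. For the lower bound, the 3 vertices {a, b, c} are pairwise adjacent, and any tree decomposition puts a clique entirely inside one bag — forcing width ≥ 2. Hence tw(G) = 2 exactly.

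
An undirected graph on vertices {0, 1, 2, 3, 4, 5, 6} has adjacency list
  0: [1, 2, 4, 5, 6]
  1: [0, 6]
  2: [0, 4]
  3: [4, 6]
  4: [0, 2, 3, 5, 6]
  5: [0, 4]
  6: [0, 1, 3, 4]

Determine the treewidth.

2

A width-2 tree decomposition is:
Bags: B1 = {0, 4, 6}  B2 = {0, 2, 4}  B3 = {0, 4, 5}  B4 = {0, 1, 6}  B5 = {3, 4, 6}
Tree: B1–B2, B2–B3, B1–B4, B1–B5
Every bag has size at most 3, so the width is 3 − 1 = 2 and tw(G) ≤ 2. On the other hand G contains the 3-clique {0, 1, 6}. A clique must lie in a single bag of any decomposition, so no decomposition can have width below 2. Hence tw(G) = 2 exactly.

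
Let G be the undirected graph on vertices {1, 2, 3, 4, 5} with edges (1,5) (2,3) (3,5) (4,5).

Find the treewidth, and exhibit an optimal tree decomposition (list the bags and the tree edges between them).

Every bag has size at most 2, so the width is 2 − 1 = 1 and tw(G) ≤ 1. Since G has at least one edge (e.g. 5–3), it is not an edgeless graph, so tw(G) ≥ 1. Therefore the treewidth is 1.

Treewidth 1.
One optimal decomposition is:
Bags: B1 = {3, 5}  B2 = {1, 5}  B3 = {4, 5}  B4 = {2, 3}
Tree: B1–B2, B2–B3, B1–B4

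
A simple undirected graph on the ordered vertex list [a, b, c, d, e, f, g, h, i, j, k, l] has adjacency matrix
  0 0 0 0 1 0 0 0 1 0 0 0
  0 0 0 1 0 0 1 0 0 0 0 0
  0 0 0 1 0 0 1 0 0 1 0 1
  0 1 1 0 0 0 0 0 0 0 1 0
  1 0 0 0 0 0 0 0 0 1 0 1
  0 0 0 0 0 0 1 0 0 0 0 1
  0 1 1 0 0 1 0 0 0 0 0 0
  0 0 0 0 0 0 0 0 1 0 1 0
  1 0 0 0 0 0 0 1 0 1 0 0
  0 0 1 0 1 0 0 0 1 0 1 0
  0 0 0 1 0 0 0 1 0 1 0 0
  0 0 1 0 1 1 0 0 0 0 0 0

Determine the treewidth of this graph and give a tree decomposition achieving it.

The largest bag has 4 vertices, giving width 3; this decomposition certifies tw(G) ≤ 3. For the lower bound: the 4 vertex sets {b,f,g}, {d}, {c}, {e,j,k,l} are disjoint, each induces a connected subgraph, and every pair is joined by at least one edge of G. Contracting each set to a single vertex therefore yields K_{4} as a minor, and since treewidth is minor-monotone, tw(G) ≥ tw(K_{4}) = 3. Combining the bounds, tw(G) = 3.

Treewidth 3.
One such decomposition:
Bags: B1 = {b, d, f, g}  B2 = {c, d, f, g}  B3 = {c, d, f, l}  B4 = {c, d, k, l}  B5 = {c, j, k, l}  B6 = {e, j, k, l}  B7 = {e, h, j, k}  B8 = {e, h, i, j}  B9 = {a, e, h, i}
Tree: B1–B2, B2–B3, B3–B4, B4–B5, B5–B6, B6–B7, B7–B8, B8–B9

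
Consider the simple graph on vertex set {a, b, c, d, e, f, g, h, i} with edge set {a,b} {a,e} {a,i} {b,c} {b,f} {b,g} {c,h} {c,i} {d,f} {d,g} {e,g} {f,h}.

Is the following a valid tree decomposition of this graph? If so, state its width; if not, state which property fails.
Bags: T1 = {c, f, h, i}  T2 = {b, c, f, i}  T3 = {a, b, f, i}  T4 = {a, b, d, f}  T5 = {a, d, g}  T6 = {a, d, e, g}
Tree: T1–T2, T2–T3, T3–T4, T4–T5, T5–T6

A tree decomposition must satisfy three properties: every vertex lies in some bag; for every edge, both endpoints lie together in some bag; and for every vertex, the bags containing it form a connected subtree. Here edge (b,g) lies in no bag, so the decomposition is invalid.

No — edge (b,g) lies in no bag.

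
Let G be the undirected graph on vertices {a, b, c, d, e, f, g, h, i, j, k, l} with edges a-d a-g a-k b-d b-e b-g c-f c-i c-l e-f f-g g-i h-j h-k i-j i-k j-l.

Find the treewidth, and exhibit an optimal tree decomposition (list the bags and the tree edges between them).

Treewidth 3.
Bags: B1 = {c, h, j, l}  B2 = {c, h, i, j}  B3 = {c, h, i, k}  B4 = {c, f, i, k}  B5 = {f, g, i, k}  B6 = {a, f, g, k}  B7 = {a, e, f, g}  B8 = {a, b, e, g}  B9 = {a, b, d, e}
Tree: B1–B2, B2–B3, B3–B4, B4–B5, B5–B6, B6–B7, B7–B8, B8–B9

Every bag has size at most 4, so the width is 4 − 1 = 3 and tw(G) ≤ 3. For the lower bound: the 4 vertex sets {h,j,l}, {c}, {i}, {a,f,g,k} are disjoint, each induces a connected subgraph, and every pair is joined by at least one edge of G. Contracting each set to a single vertex therefore yields K_{4} as a minor, and since treewidth is minor-monotone, tw(G) ≥ tw(K_{4}) = 3. The upper and lower bounds meet at 3, so that is the treewidth.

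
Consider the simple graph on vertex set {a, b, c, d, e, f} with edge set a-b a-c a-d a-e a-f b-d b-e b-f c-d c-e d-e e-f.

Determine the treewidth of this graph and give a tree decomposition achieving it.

Each bag holds 4 vertices, so the decomposition has width 3, which upper-bounds the treewidth. For the lower bound, the 4 vertices {a, c, d, e} are pairwise adjacent, and any tree decomposition puts a clique entirely inside one bag — forcing width ≥ 3. Therefore the treewidth is 3.

Treewidth 3.
One optimal decomposition is:
Bags: B1 = {a, c, d, e}  B2 = {a, b, d, e}  B3 = {a, b, e, f}
Tree: B1–B2, B2–B3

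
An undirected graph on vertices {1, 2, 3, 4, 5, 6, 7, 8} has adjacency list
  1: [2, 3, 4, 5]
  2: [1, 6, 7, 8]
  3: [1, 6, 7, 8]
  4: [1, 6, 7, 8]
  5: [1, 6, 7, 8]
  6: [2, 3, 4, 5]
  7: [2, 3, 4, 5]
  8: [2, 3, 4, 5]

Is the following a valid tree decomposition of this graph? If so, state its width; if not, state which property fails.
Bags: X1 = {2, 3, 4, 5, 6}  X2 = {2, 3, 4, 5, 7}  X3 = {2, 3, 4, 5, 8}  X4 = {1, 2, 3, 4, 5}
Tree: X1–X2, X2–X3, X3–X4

Yes; width 4.

Vertex coverage: the bags together contain {1, 2, 3, 4, 5, 6, 7, 8}, the full vertex set. Edge coverage: each edge of G has both endpoints in at least one bag. Running intersection: for every vertex, the bags containing it form a connected subtree. All three properties hold, so this is a valid tree decomposition of width max|bag| − 1 = 4, and hence tw(G) ≤ 4.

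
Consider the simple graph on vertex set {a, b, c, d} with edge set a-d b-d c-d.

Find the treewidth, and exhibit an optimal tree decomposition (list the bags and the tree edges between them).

Treewidth 1.
Bags: B1 = {c, d}  B2 = {b, d}  B3 = {a, d}
Tree: B1–B2, B2–B3

Each bag holds 2 vertices, so the decomposition has width 1, which upper-bounds the treewidth. G has an edge, so its treewidth is at least 1. Therefore the treewidth is 1.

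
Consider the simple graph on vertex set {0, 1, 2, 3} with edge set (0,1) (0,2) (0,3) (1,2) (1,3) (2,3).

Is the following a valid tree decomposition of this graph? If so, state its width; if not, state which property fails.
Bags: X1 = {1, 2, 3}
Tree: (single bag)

No — vertex 0 appears in no bag.

A tree decomposition must satisfy three properties: every vertex lies in some bag; for every edge, both endpoints lie together in some bag; and for every vertex, the bags containing it form a connected subtree. Here vertex 0 appears in no bag, so the decomposition is invalid.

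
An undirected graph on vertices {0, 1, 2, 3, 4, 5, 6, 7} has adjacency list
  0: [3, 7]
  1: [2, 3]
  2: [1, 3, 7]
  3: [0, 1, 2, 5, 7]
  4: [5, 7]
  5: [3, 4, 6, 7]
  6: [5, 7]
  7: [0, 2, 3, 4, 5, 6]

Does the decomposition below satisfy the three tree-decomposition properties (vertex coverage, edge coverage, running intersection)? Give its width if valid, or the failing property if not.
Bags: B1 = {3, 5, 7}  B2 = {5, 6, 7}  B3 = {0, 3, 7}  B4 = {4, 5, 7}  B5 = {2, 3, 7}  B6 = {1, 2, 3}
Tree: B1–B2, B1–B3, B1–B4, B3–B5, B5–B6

Checking the three conditions: (i) the bags cover all of {0, 1, 2, 3, 4, 5, 6, 7}; (ii) for each edge, some bag contains both endpoints; (iii) the bags containing any fixed vertex form a subtree. All hold, so the decomposition is valid with width 3 − 1 = 2.

Yes; width 2.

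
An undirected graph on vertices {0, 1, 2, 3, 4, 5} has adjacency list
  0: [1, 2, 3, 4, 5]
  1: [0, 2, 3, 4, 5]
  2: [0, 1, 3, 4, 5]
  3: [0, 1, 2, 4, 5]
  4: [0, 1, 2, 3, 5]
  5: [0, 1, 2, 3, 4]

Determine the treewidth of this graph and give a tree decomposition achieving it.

Treewidth 5.
One optimal decomposition is:
Bags: B1 = {0, 1, 2, 3, 4, 5}
Tree: (single bag)

With just one bag of size 6, the width is 6 − 1 = 5, so tw(G) ≤ 5. For the lower bound, the 6 vertices {0, 1, 2, 3, 4, 5} are pairwise adjacent, and any tree decomposition puts a clique entirely inside one bag — forcing width ≥ 5. Combining the bounds, tw(G) = 5.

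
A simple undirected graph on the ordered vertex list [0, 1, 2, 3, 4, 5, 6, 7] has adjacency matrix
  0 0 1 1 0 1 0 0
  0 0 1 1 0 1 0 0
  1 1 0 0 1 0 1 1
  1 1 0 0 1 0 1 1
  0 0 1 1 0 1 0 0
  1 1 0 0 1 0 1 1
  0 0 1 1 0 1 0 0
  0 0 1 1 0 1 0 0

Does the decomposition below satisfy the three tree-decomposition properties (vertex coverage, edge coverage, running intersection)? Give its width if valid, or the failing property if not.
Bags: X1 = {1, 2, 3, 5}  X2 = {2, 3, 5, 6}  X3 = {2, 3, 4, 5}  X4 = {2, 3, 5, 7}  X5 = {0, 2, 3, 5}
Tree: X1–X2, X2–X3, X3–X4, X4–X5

Checking the three conditions: (i) the bags cover all of {0, 1, 2, 3, 4, 5, 6, 7}; (ii) for each edge, some bag contains both endpoints; (iii) the bags containing any fixed vertex form a subtree. All hold, so the decomposition is valid with width 4 − 1 = 3.

Yes; width 3.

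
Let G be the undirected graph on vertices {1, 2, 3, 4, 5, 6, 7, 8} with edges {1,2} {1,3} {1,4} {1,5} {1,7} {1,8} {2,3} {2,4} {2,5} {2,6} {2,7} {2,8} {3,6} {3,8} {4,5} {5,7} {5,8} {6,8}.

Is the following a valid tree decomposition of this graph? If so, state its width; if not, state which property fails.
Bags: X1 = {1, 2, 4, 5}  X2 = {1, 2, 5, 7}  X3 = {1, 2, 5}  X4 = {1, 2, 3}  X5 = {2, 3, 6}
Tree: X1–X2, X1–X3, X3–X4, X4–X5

No — vertex 8 appears in no bag.

A tree decomposition must satisfy three properties: every vertex lies in some bag; for every edge, both endpoints lie together in some bag; and for every vertex, the bags containing it form a connected subtree. Here vertex 8 appears in no bag, so the decomposition is invalid.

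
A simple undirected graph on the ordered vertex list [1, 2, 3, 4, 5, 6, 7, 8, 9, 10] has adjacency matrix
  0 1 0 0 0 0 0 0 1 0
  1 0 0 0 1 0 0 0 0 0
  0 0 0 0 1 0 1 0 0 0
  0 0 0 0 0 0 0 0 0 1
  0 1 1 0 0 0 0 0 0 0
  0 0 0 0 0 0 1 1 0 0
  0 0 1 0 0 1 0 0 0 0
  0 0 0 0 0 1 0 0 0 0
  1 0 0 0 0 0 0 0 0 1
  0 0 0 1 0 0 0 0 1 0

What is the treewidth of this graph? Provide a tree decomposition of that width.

Treewidth 1.
Bags: B1 = {4, 10}  B2 = {9, 10}  B3 = {1, 9}  B4 = {1, 2}  B5 = {2, 5}  B6 = {3, 5}  B7 = {3, 7}  B8 = {6, 7}  B9 = {6, 8}
Tree: B1–B2, B2–B3, B3–B4, B4–B5, B5–B6, B6–B7, B7–B8, B8–B9

Each bag holds 2 vertices, so the decomposition has width 1, which upper-bounds the treewidth. G has an edge, so its treewidth is at least 1. Therefore the treewidth is 1.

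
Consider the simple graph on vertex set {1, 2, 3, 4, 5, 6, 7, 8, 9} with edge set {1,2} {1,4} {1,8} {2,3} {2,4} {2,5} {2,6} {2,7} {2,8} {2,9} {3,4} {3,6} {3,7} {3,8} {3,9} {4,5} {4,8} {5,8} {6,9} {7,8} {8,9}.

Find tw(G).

3

A width-3 tree decomposition is:
Bags: B1 = {2, 3, 8, 9}  B2 = {2, 3, 4, 8}  B3 = {2, 3, 7, 8}  B4 = {1, 2, 4, 8}  B5 = {2, 3, 6, 9}  B6 = {2, 4, 5, 8}
Tree: B1–B2, B2–B3, B2–B4, B1–B5, B4–B6
The largest bag has 4 vertices, giving width 3; this decomposition certifies tw(G) ≤ 3. Conversely, {1, 2, 4, 8} is a clique of size 4, and the vertices of any clique must share a bag in every tree decomposition; so some bag has ≥ 4 vertices and tw(G) ≥ 3. Therefore the treewidth is 3.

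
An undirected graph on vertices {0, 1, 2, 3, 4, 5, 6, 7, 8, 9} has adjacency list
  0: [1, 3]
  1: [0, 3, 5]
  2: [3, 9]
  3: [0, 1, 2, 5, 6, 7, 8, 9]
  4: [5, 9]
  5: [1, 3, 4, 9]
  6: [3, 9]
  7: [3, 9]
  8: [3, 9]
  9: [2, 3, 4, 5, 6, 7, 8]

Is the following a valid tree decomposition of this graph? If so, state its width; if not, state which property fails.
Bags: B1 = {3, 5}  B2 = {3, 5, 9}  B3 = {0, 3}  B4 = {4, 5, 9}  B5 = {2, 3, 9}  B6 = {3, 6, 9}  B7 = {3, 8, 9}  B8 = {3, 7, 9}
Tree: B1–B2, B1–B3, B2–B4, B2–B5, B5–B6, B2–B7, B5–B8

No — vertex 1 appears in no bag.

A tree decomposition must satisfy three properties: every vertex lies in some bag; for every edge, both endpoints lie together in some bag; and for every vertex, the bags containing it form a connected subtree. Here vertex 1 appears in no bag, so the decomposition is invalid.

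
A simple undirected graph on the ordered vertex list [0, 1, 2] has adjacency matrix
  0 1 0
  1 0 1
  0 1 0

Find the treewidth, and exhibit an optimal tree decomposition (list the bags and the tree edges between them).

Treewidth 1.
One optimal decomposition is:
Bags: B1 = {0, 1}  B2 = {1, 2}
Tree: B1–B2

The largest bag has 2 vertices, giving width 1; this decomposition certifies tw(G) ≤ 1. Since G has at least one edge (e.g. 0–1), it is not an edgeless graph, so tw(G) ≥ 1. Hence tw(G) = 1 exactly.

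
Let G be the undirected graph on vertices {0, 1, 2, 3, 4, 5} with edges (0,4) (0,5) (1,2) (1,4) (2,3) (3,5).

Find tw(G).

A width-2 tree decomposition is:
Bags: B1 = {2, 3, 5}  B2 = {1, 2, 5}  B3 = {1, 4, 5}  B4 = {0, 4, 5}
Tree: B1–B2, B2–B3, B3–B4
Each bag holds 3 vertices, so the decomposition has width 2, which upper-bounds the treewidth. The edges 5–3–2–1–4–0–5 form a cycle, so G is not a tree and its treewidth is at least 2. Combining the bounds, tw(G) = 2.

2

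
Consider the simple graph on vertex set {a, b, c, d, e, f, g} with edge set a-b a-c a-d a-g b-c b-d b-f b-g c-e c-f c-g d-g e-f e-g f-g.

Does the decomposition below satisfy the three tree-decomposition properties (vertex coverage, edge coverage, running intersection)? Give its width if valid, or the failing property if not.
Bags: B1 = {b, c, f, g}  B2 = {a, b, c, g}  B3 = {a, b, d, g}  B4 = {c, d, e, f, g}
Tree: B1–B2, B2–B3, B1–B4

No — bags containing vertex d are not connected in the tree.

A tree decomposition must satisfy three properties: every vertex lies in some bag; for every edge, both endpoints lie together in some bag; and for every vertex, the bags containing it form a connected subtree. Here bags containing vertex d are not connected in the tree, so the decomposition is invalid.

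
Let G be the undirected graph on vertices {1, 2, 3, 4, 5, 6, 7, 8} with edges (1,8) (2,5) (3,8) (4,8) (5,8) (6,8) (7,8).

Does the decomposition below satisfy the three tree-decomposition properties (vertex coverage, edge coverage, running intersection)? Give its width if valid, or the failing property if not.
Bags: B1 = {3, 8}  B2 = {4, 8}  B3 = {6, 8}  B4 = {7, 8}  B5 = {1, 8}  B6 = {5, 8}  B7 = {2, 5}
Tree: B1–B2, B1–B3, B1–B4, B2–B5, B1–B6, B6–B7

Every vertex of G appears in some bag (union = {1, 2, 3, 4, 5, 6, 7, 8}); every edge is covered by a bag; and for each vertex v the set of bags containing v is connected in the bag tree. The decomposition is therefore valid. The largest bag has 2 vertices, so the width is 1.

Yes; width 1.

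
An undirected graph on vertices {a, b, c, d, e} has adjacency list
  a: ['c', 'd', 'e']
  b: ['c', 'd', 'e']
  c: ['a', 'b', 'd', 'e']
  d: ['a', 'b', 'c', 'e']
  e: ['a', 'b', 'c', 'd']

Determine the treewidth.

3

A width-3 tree decomposition is:
Bags: B1 = {b, c, d, e}  B2 = {a, c, d, e}
Tree: B1–B2
The largest bag has 4 vertices, giving width 3; this decomposition certifies tw(G) ≤ 3. For the lower bound, the 4 vertices {a, c, d, e} are pairwise adjacent, and any tree decomposition puts a clique entirely inside one bag — forcing width ≥ 3. Hence tw(G) = 3 exactly.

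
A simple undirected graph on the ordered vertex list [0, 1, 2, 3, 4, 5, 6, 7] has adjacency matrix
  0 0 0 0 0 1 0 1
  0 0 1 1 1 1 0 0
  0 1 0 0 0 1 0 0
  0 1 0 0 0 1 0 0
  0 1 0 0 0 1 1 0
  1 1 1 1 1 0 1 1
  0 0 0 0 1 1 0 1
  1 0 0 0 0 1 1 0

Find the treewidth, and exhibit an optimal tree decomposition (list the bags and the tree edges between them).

Treewidth 2.
Bags: B1 = {1, 4, 5}  B2 = {4, 5, 6}  B3 = {5, 6, 7}  B4 = {0, 5, 7}  B5 = {1, 2, 5}  B6 = {1, 3, 5}
Tree: B1–B2, B2–B3, B3–B4, B1–B5, B5–B6

The largest bag has 3 vertices, giving width 2; this decomposition certifies tw(G) ≤ 2. For the lower bound, the 3 vertices {0, 5, 7} are pairwise adjacent, and any tree decomposition puts a clique entirely inside one bag — forcing width ≥ 2. The upper and lower bounds meet at 2, so that is the treewidth.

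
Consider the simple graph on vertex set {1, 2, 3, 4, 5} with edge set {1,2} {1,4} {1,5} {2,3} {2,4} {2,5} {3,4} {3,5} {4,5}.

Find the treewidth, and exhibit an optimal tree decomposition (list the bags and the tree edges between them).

The largest bag has 4 vertices, giving width 3; this decomposition certifies tw(G) ≤ 3. On the other hand G contains the 4-clique {1, 2, 4, 5}. A clique must lie in a single bag of any decomposition, so no decomposition can have width below 3. The upper and lower bounds meet at 3, so that is the treewidth.

Treewidth 3.
One such decomposition:
Bags: B1 = {1, 2, 4, 5}  B2 = {2, 3, 4, 5}
Tree: B1–B2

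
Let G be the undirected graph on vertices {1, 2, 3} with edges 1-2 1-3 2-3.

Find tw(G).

A width-2 tree decomposition is:
Bags: B1 = {1, 2, 3}
Tree: (single bag)
A single bag containing all 3 vertices is trivially a valid decomposition of width 2. On the other hand G contains the 3-clique {1, 2, 3}. A clique must lie in a single bag of any decomposition, so no decomposition can have width below 2. Hence tw(G) = 2 exactly.

2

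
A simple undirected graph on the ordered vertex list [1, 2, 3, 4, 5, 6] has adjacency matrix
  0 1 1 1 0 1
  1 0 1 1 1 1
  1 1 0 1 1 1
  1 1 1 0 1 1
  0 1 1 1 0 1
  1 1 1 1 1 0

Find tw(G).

4

A width-4 tree decomposition is:
Bags: B1 = {2, 3, 4, 5, 6}  B2 = {1, 2, 3, 4, 6}
Tree: B1–B2
The largest bag has 5 vertices, giving width 4; this decomposition certifies tw(G) ≤ 4. On the other hand G contains the 5-clique {1, 2, 3, 4, 6}. A clique must lie in a single bag of any decomposition, so no decomposition can have width below 4. The upper and lower bounds meet at 4, so that is the treewidth.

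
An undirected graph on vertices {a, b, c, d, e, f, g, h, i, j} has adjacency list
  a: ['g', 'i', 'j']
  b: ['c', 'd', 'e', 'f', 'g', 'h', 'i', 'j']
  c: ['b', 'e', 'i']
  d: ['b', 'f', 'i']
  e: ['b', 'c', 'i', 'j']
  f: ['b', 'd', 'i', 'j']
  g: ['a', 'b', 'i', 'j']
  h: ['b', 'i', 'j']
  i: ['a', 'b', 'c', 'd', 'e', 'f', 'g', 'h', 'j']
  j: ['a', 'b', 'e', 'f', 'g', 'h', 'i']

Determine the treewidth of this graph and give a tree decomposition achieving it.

Treewidth 3.
Bags: B1 = {b, f, i, j}  B2 = {b, g, i, j}  B3 = {b, e, i, j}  B4 = {b, c, e, i}  B5 = {a, g, i, j}  B6 = {b, d, f, i}  B7 = {b, h, i, j}
Tree: B1–B2, B1–B3, B3–B4, B2–B5, B1–B6, B2–B7

Each bag holds 4 vertices, so the decomposition has width 3, which upper-bounds the treewidth. For the lower bound, the 4 vertices {a, g, i, j} are pairwise adjacent, and any tree decomposition puts a clique entirely inside one bag — forcing width ≥ 3. Hence tw(G) = 3 exactly.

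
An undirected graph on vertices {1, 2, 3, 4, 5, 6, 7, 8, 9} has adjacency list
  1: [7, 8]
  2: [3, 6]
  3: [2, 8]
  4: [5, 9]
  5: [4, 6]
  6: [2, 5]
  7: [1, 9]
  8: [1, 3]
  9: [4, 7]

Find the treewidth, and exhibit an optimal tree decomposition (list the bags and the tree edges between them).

Treewidth 2.
One such decomposition:
Bags: B1 = {4, 5, 6}  B2 = {2, 4, 6}  B3 = {2, 3, 4}  B4 = {3, 4, 8}  B5 = {1, 4, 8}  B6 = {1, 4, 7}  B7 = {4, 7, 9}
Tree: B1–B2, B2–B3, B3–B4, B4–B5, B5–B6, B6–B7

The largest bag has 3 vertices, giving width 2; this decomposition certifies tw(G) ≤ 2. The edges 4–5–6–2–3–8–1–7–9–4 form a cycle, so G is not a tree and its treewidth is at least 2. Hence tw(G) = 2 exactly.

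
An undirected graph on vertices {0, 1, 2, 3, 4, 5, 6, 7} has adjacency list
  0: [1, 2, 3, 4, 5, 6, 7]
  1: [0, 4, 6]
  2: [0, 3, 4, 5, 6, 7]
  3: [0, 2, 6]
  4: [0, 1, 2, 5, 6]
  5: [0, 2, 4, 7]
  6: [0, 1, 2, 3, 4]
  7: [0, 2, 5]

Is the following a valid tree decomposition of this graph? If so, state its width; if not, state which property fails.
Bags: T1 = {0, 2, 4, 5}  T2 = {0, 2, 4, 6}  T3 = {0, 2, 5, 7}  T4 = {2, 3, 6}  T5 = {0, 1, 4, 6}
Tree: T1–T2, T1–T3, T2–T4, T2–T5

No — edge (0,3) lies in no bag.

A tree decomposition must satisfy three properties: every vertex lies in some bag; for every edge, both endpoints lie together in some bag; and for every vertex, the bags containing it form a connected subtree. Here edge (0,3) lies in no bag, so the decomposition is invalid.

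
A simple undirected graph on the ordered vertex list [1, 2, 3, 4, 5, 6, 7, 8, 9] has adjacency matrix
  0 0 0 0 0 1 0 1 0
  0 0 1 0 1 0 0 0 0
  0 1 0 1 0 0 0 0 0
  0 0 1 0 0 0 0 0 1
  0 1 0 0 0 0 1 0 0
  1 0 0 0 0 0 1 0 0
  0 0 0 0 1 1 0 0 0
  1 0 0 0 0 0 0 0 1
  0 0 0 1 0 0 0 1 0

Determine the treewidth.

A width-2 tree decomposition is:
Bags: B1 = {5, 6, 7}  B2 = {1, 5, 6}  B3 = {1, 5, 8}  B4 = {5, 8, 9}  B5 = {4, 5, 9}  B6 = {3, 4, 5}  B7 = {2, 3, 5}
Tree: B1–B2, B2–B3, B3–B4, B4–B5, B5–B6, B6–B7
The largest bag has 3 vertices, giving width 2; this decomposition certifies tw(G) ≤ 2. For the lower bound, G contains the cycle 5–7–6–1–8–9–4–3–2–5, so G is not a forest; only forests have treewidth ≤ 1, hence tw(G) ≥ 2. Combining the bounds, tw(G) = 2.

2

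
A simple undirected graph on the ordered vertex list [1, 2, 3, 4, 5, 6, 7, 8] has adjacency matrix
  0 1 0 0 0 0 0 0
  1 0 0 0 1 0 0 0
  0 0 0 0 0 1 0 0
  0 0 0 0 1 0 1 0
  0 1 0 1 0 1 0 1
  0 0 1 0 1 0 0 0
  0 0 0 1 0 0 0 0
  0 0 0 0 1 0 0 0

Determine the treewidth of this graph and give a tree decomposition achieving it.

Every bag has size at most 2, so the width is 2 − 1 = 1 and tw(G) ≤ 1. Since G has at least one edge (e.g. 5–4), it is not an edgeless graph, so tw(G) ≥ 1. Hence tw(G) = 1 exactly.

Treewidth 1.
One such decomposition:
Bags: B1 = {4, 5}  B2 = {5, 6}  B3 = {2, 5}  B4 = {5, 8}  B5 = {4, 7}  B6 = {1, 2}  B7 = {3, 6}
Tree: B1–B2, B1–B3, B3–B4, B1–B5, B3–B6, B2–B7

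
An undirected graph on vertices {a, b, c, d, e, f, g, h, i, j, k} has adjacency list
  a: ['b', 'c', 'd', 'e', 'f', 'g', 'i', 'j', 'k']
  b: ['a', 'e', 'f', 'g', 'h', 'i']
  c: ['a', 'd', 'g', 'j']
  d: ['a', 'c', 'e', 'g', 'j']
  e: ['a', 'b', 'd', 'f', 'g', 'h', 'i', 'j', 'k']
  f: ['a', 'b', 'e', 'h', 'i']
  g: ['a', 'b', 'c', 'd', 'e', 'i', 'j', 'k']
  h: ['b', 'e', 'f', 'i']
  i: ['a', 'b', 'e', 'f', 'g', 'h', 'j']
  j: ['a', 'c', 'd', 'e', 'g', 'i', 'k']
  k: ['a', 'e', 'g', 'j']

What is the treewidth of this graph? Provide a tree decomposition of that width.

Treewidth 4.
One such decomposition:
Bags: B1 = {a, b, e, g, i}  B2 = {a, b, e, f, i}  B3 = {a, e, g, i, j}  B4 = {a, d, e, g, j}  B5 = {a, c, d, g, j}  B6 = {a, e, g, j, k}  B7 = {b, e, f, h, i}
Tree: B1–B2, B1–B3, B3–B4, B4–B5, B4–B6, B2–B7

The largest bag has 5 vertices, giving width 4; this decomposition certifies tw(G) ≤ 4. For the lower bound, the 5 vertices {b, e, f, h, i} are pairwise adjacent, and any tree decomposition puts a clique entirely inside one bag — forcing width ≥ 4. Combining the bounds, tw(G) = 4.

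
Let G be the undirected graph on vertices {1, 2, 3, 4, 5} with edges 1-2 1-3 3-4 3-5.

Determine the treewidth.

1

A width-1 tree decomposition is:
Bags: B1 = {1, 3}  B2 = {1, 2}  B3 = {3, 5}  B4 = {3, 4}
Tree: B1–B2, B1–B3, B3–B4
The largest bag has 2 vertices, giving width 1; this decomposition certifies tw(G) ≤ 1. Any graph with an edge has treewidth ≥ 1, and G has the edge 1–3. Hence tw(G) = 1 exactly.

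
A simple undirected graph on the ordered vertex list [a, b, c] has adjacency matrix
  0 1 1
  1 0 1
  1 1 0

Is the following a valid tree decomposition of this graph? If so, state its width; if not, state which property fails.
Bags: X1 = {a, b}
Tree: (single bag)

A tree decomposition must satisfy three properties: every vertex lies in some bag; for every edge, both endpoints lie together in some bag; and for every vertex, the bags containing it form a connected subtree. Here vertex c appears in no bag, so the decomposition is invalid.

No — vertex c appears in no bag.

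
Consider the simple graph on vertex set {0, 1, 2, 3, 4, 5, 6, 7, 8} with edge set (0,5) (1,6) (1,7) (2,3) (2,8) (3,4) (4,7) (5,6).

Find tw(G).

1

A width-1 tree decomposition is:
Bags: B1 = {2, 8}  B2 = {2, 3}  B3 = {3, 4}  B4 = {4, 7}  B5 = {1, 7}  B6 = {1, 6}  B7 = {5, 6}  B8 = {0, 5}
Tree: B1–B2, B2–B3, B3–B4, B4–B5, B5–B6, B6–B7, B7–B8
Every bag has size at most 2, so the width is 2 − 1 = 1 and tw(G) ≤ 1. Since G has at least one edge (e.g. 8–2), it is not an edgeless graph, so tw(G) ≥ 1. Combining the bounds, tw(G) = 1.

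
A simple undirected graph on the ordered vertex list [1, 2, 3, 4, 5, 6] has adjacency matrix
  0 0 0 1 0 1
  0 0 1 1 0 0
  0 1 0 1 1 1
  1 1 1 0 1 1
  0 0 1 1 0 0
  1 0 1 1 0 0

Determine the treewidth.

2

A width-2 tree decomposition is:
Bags: B1 = {2, 3, 4}  B2 = {3, 4, 6}  B3 = {1, 4, 6}  B4 = {3, 4, 5}
Tree: B1–B2, B2–B3, B1–B4
The largest bag has 3 vertices, giving width 2; this decomposition certifies tw(G) ≤ 2. On the other hand G contains the 3-clique {1, 4, 6}. A clique must lie in a single bag of any decomposition, so no decomposition can have width below 2. Hence tw(G) = 2 exactly.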